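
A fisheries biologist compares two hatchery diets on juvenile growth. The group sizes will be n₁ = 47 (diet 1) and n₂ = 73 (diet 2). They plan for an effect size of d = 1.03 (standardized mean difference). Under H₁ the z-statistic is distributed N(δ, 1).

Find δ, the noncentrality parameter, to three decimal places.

δ ≈ 5.508

The noncentrality parameter scales effect size by the design's sample-size factor: δ = d / √(1/n₁ + 1/n₂) = 1.03 / √(1/47 + 1/73) = 5.5075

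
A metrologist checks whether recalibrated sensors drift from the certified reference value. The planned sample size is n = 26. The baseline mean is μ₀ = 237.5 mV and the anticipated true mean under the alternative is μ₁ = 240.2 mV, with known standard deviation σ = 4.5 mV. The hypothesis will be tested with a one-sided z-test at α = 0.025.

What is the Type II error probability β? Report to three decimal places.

β ≈ 0.136

Standardized effect: d = |μ₁ − μ₀| / σ = |240.2 − 237.5| / 4.5 = 0.6000
Noncentrality parameter: δ = d·√n = 0.6000 × √26 = 3.0594
One-sided α = 0.025 → critical value z_{0.025} = 1.960.
Power = Φ(δ − 1.960) = Φ(1.099) = 0.8642.
Type II error: β = 1 − power = 1 − 0.8642 = 0.1358.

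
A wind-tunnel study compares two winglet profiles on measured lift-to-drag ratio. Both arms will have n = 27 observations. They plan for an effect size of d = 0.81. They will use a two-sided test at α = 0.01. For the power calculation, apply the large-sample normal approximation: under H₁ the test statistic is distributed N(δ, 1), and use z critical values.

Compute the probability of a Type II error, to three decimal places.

Noncentrality parameter: δ = d·√(n/2) = 0.81 × √(27/2) = 2.9761
Two-sided α = 0.01 → critical value z_{0.005} = 2.576.
Power = Φ(δ − 2.576) + Φ(−δ − 2.576) = Φ(0.400) + Φ(-5.552) = 0.6555 + 0.0000 = 0.6555.
Type II error: β = 1 − power = 1 − 0.6555 = 0.3445.

β ≈ 0.344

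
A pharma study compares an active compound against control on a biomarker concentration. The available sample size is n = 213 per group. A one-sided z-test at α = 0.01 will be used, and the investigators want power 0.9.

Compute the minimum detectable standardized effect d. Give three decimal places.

Need Φ(δ − 2.326) = 0.9, so δ = 2.326 + 1.282 = 3.608.
δ = d·√(n/2) ⇒ d = δ/√(n/2) = 3.608/√(213/2) = 0.3496.

d ≈ 0.350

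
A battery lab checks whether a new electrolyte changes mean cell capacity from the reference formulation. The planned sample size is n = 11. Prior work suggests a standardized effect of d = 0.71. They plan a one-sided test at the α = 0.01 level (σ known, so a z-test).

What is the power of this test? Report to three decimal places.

Noncentrality parameter: δ = d·√n = 0.71 × √11 = 2.3548
One-sided α = 0.01 → critical value z_{0.01} = 2.326.
Power = P(Z > 2.326 − δ) = Φ(0.028) = 0.5114.

Power ≈ 0.511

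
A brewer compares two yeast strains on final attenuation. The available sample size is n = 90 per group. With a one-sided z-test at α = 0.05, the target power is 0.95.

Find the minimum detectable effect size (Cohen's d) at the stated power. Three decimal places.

Need Φ(δ − 1.645) = 0.95, so δ = 1.645 + 1.645 = 3.290.
δ = d·√(n/2) ⇒ d = δ/√(n/2) = 3.290/√(90/2) = 0.4904.

d ≈ 0.490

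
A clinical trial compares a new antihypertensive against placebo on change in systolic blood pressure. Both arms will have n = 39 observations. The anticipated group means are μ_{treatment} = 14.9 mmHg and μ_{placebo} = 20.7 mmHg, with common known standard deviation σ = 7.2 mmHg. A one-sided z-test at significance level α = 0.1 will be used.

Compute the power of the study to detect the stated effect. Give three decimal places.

Power ≈ 0.989

Standardized effect: d = |μ_{treatment} − μ_{placebo}| / σ = |14.9 − 20.7| / 7.2 = 0.8056
Noncentrality parameter: δ = d·√(n/2) = 0.8056 × √(39/2) = 3.5572
Critical value for a one-sided test at α = 0.1: z_α = 1.282.
Power = P(Z > 1.282 − δ) = Φ(2.276) = 0.9886.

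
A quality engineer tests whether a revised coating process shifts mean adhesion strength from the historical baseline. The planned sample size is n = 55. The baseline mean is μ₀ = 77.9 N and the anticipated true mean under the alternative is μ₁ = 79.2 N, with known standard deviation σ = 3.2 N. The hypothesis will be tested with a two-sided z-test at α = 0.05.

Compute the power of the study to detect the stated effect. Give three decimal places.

Standardized effect: d = |μ₁ − μ₀| / σ = |79.2 − 77.9| / 3.2 = 0.4062
Noncentrality parameter: δ = d·√n = 0.4062 × √55 = 3.0128
Two-sided α = 0.05 → critical value z_{0.025} = 1.960.
Power = Φ(δ − 1.960) + Φ(−δ − 1.960) = Φ(1.053) + Φ(-4.973) = 0.8538 + 0.0000 = 0.8538.

Power ≈ 0.854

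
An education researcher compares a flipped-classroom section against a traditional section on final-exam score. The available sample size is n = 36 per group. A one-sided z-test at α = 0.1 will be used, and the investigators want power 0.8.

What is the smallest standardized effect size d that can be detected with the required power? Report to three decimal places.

Need Φ(δ − 1.282) = 0.8, so δ = 1.282 + 0.842 = 2.123.
δ = d·√(n/2) ⇒ d = δ/√(n/2) = 2.123/√(36/2) = 0.5004.

d ≈ 0.500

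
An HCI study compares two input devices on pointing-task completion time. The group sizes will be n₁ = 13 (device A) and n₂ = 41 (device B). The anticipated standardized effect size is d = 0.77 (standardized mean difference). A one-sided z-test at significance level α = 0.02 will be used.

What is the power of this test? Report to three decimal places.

Power ≈ 0.643

Noncentrality parameter: δ = d / √(1/n₁ + 1/n₂) = 0.77 / √(1/13 + 1/41) = 2.4191
Critical value for a one-sided test at α = 0.02: z_α = 2.054.
Power = Φ(δ − 2.054) = Φ(0.365) = 0.6426.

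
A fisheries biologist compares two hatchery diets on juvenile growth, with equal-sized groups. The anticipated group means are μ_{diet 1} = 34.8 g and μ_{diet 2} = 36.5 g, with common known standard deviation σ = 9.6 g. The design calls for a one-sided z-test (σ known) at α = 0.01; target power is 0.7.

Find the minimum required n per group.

Standardized effect: d = |μ_{diet 1} − μ_{diet 2}| / σ = |34.8 − 36.5| / 9.6 = 0.1771
For power 0.7 need Φ(δ − z_{0.01}) = 0.7, so δ = z_{0.01} + z_{0.30} = 2.326 + 0.524 = 2.851.
δ = d·√(n/2) ⇒ n = 2(δ/d)² = 2 × (2.851 / 0.1771)² = 518.31.
Round up to the next whole unit.

n = 519 per group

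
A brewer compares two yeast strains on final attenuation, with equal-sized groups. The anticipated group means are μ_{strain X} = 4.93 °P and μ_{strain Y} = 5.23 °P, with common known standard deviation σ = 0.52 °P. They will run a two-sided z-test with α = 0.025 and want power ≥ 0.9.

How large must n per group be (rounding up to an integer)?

n = 75 per group

Standardized effect: d = |μ_{strain X} − μ_{strain Y}| / σ = |4.93 − 5.23| / 0.52 = 0.5769
Set Φ(δ − 2.241) = 0.9; then δ − 2.241 = Φ⁻¹(0.9) = 1.282, giving δ = 3.523.
(For δ > 0 the lower-tail rejection region contributes negligibly to power, so the one-term inversion is standard.)
δ = d·√(n/2) ⇒ n = 2(δ/d)² = 2 × (3.523 / 0.5769)² = 74.58.
Round up to the next whole unit.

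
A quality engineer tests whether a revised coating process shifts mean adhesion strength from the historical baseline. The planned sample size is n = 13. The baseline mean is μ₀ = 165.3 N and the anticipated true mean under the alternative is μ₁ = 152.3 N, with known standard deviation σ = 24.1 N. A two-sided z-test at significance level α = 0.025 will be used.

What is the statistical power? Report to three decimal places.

Standardized effect: d = |μ₁ − μ₀| / σ = |152.3 − 165.3| / 24.1 = 0.5394
Noncentrality parameter: δ = d·√n = 0.5394 × √13 = 1.9449
Critical value for a two-sided test at α = 0.025: z_{α/2} = 2.241.
Power = Φ(δ − 2.241) + Φ(−δ − 2.241) = Φ(-0.296) + Φ(-4.186) = 0.3834 + 0.0000 = 0.3834.

Power ≈ 0.383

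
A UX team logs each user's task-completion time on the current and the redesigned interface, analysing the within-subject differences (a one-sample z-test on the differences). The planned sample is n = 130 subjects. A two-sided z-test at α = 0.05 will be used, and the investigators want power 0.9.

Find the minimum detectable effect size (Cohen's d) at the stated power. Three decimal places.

d ≈ 0.284

Need Φ(δ − 1.960) = 0.9, so δ = 1.960 + 1.282 = 3.242.
(Lower-tail contribution to power is negligible for δ > 0.)
δ = d·√n ⇒ d = δ/√n = 3.242/√130 = 0.2843.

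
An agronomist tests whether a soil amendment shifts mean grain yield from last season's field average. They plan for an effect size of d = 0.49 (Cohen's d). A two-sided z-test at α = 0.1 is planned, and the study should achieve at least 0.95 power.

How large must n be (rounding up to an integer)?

n = 46

For power 0.95 need Φ(δ − z_{0.05}) = 0.95, so δ = z_{0.05} + z_{0.05} = 1.645 + 1.645 = 3.290.
(For δ > 0 the lower-tail rejection region contributes negligibly to power, so the one-term inversion is standard.)
δ = d·√n ⇒ n = (δ/d)² = (3.290 / 0.49)² = 45.07.
Round up to the next whole unit.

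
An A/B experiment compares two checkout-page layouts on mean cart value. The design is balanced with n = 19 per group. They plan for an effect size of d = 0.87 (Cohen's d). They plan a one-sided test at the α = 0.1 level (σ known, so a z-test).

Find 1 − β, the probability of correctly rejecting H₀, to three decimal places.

Power ≈ 0.919

Noncentrality parameter: δ = d·√(n/2) = 0.87 × √(19/2) = 2.6815
One-sided α = 0.1 → critical value z_{0.1} = 1.282.
Power = Φ(δ − 1.282) = Φ(1.400) = 0.9192.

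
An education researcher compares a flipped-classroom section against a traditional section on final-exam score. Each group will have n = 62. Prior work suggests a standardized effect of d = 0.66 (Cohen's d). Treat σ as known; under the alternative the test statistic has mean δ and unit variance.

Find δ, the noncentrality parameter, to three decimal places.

The noncentrality parameter scales effect size by the design's sample-size factor: δ = d·√(n/2) = 0.66 × √(62/2) = 3.6747

δ ≈ 3.675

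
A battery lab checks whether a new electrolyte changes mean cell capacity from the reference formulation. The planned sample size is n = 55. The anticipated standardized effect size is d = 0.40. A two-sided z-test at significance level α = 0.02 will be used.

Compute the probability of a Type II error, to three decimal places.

β ≈ 0.261

Noncentrality parameter: δ = d·√n = 0.40 × √55 = 2.9665
Two-sided α = 0.02 → critical value z_{0.01} = 2.326.
Power = Φ(δ − 2.326) + Φ(−δ − 2.326) = Φ(0.640) + Φ(-5.293) = 0.7390 + 0.0000 = 0.7390.
Type II error: β = 1 − power = 1 − 0.7390 = 0.2610.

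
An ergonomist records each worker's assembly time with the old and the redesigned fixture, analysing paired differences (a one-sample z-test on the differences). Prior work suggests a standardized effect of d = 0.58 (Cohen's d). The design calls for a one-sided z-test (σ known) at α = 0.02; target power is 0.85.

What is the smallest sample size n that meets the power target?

Set Φ(δ − 2.054) = 0.85; then δ − 2.054 = Φ⁻¹(0.85) = 1.036, giving δ = 3.090.
δ = d·√n ⇒ n = (δ/d)² = (3.090 / 0.58)² = 28.39.
Round up to the next whole unit.

n = 29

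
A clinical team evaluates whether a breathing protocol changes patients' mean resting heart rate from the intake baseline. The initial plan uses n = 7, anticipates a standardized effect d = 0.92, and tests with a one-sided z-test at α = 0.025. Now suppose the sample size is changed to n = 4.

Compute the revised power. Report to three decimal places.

Power ≈ 0.452

With n = 4: δ = d·√n = 0.92 × √4 = 1.8400. Critical value z_{0.025} = 1.960.
Revised power = P(Z > 1.960 − δ) = Φ(-0.120) = 0.4523.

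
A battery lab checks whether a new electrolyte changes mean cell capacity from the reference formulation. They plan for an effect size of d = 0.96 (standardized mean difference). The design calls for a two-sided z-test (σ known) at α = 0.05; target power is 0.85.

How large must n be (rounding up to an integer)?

For power 0.85 need Φ(δ − z_{0.025}) = 0.85, so δ = z_{0.025} + z_{0.15} = 1.960 + 1.036 = 2.996.
(Ignoring the negligible lower-tail rejection probability gives the usual closed-form inversion.)
δ = d·√n ⇒ n = (δ/d)² = (2.996 / 0.96)² = 9.74.
Round up to the next whole unit.

n = 10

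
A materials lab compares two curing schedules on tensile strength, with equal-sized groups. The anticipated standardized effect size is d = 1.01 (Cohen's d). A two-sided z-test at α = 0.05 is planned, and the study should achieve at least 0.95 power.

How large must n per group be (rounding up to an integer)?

For power 0.95 need Φ(δ − z_{0.025}) = 0.95, so δ = z_{0.025} + z_{0.05} = 1.960 + 1.645 = 3.605.
(The Φ(−δ − z_{α/2}) term is vanishingly small for δ > 0 and is dropped in the standard sample-size formula.)
δ = d·√(n/2) ⇒ n = 2(δ/d)² = 2 × (3.605 / 1.01)² = 25.48.
Round up to the next whole unit.

n = 26 per group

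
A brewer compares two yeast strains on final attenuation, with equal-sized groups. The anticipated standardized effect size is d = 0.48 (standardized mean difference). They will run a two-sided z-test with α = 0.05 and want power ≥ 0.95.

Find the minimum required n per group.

Set Φ(δ − 1.960) = 0.95; then δ − 1.960 = Φ⁻¹(0.95) = 1.645, giving δ = 3.605.
(The Φ(−δ − z_{α/2}) term is vanishingly small for δ > 0 and is dropped in the standard sample-size formula.)
δ = d·√(n/2) ⇒ n = 2(δ/d)² = 2 × (3.605 / 0.48)² = 112.80.
Rounding up, n = 113 per group.

n = 113 per group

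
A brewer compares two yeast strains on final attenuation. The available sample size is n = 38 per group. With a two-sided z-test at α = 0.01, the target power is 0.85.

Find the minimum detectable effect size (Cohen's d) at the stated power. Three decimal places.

d ≈ 0.829

Required noncentrality: δ = z_{0.005} + z_{0.15} = 2.576 + 1.036 = 3.612.
(Lower-tail contribution to power is negligible for δ > 0.)
δ = d·√(n/2) ⇒ d = δ/√(n/2) = 3.612/√(38/2) = 0.8287.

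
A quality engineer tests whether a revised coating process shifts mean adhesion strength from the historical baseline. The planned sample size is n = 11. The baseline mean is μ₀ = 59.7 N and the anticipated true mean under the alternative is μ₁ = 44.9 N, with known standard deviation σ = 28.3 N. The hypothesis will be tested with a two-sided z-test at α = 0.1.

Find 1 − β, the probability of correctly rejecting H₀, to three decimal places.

Standardized effect: d = |μ₁ − μ₀| / σ = |44.9 − 59.7| / 28.3 = 0.5230
Noncentrality parameter: δ = d·√n = 0.5230 × √11 = 1.7345
Critical value for a two-sided test at α = 0.1: z_{α/2} = 1.645.
Power = Φ(δ − 1.645) + Φ(−δ − 1.645) = Φ(0.090) + Φ(-3.379) = 0.5357 + 0.0004 = 0.5361.

Power ≈ 0.536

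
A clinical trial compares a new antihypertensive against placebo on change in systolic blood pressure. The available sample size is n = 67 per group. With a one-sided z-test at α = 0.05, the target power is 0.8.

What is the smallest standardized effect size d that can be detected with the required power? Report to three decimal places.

Need Φ(δ − 1.645) = 0.8, so δ = 1.645 + 0.842 = 2.486.
δ = d·√(n/2) ⇒ d = δ/√(n/2) = 2.486/√(67/2) = 0.4296.

d ≈ 0.430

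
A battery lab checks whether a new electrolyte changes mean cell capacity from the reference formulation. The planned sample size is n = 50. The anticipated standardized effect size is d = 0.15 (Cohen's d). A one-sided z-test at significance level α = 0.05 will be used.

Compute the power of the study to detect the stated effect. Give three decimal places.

Noncentrality parameter: δ = d·√n = 0.15 × √50 = 1.0607
Critical value for a one-sided test at α = 0.05: z_α = 1.645.
Power = Φ(δ − 1.645) = Φ(-0.584) = 0.2795.

Power ≈ 0.280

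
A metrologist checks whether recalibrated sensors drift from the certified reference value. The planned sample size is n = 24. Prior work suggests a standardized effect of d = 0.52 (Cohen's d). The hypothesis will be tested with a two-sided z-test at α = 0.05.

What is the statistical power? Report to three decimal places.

Noncentrality parameter: δ = d·√n = 0.52 × √24 = 2.5475
Two-sided α = 0.05 → critical value z_{0.025} = 1.960.
Power = Φ(δ − 1.960) + Φ(−δ − 1.960) = Φ(0.588) + Φ(-4.507) = 0.7216 + 0.0000 = 0.7216.

Power ≈ 0.722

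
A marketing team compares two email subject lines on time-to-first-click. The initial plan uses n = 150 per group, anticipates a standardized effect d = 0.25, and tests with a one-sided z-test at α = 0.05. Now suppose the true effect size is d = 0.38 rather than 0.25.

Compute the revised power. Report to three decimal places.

With d = 0.38: δ = d·√(n/2) = 0.38 × √(150/2) = 3.2909. Critical value z_{0.05} = 1.645.
Revised power = P(Z > 1.645 − δ) = Φ(1.646) = 0.9501.

Power ≈ 0.950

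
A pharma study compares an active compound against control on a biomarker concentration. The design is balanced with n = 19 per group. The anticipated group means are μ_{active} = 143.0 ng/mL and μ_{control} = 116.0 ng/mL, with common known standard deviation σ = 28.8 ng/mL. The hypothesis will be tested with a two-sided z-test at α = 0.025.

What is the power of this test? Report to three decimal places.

Standardized effect: d = |μ_{active} − μ_{control}| / σ = |143.0 − 116.0| / 28.8 = 0.9375
Noncentrality parameter: λ = d·√(n/2) = 0.9375 × √(19/2) = 2.8896
Critical value for a two-sided test at α = 0.025: z_{α/2} = 2.241.
Power = Φ(λ − 2.241) + Φ(−λ − 2.241) = Φ(0.648) + Φ(-5.131) = 0.7416 + 0.0000 = 0.7416.

Power ≈ 0.742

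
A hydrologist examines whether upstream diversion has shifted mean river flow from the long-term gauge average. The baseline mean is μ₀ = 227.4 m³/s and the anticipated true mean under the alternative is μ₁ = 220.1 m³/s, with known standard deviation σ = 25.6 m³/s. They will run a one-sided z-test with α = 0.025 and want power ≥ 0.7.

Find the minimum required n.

Standardized effect: d = |μ₁ − μ₀| / σ = |220.1 − 227.4| / 25.6 = 0.2852
For power 0.7 need Φ(δ − z_{0.025}) = 0.7, so δ = z_{0.025} + z_{0.30} = 1.960 + 0.524 = 2.484.
δ = d·√n ⇒ n = (δ/d)² = (2.484 / 0.2852)² = 75.90.
Rounding up, n = 76.

n = 76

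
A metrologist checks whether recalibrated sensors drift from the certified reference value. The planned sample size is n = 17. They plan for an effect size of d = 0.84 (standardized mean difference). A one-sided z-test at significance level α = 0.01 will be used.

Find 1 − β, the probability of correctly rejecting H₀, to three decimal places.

Power ≈ 0.872

Noncentrality parameter: δ = d·√n = 0.84 × √17 = 3.4634
Critical value for a one-sided test at α = 0.01: z_α = 2.326.
Power = Φ(δ − 2.326) = Φ(1.137) = 0.8722.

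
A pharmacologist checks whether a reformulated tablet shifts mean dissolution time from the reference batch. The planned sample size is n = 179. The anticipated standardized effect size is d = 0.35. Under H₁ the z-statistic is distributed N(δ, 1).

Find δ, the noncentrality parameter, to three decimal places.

δ = d·√n = 0.35 × √179 = 4.6827

δ ≈ 4.683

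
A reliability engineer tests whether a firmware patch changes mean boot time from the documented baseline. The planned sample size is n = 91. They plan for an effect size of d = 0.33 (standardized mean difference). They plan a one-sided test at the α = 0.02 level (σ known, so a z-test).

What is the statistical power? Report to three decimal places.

Power ≈ 0.863

Noncentrality parameter: δ = d·√n = 0.33 × √91 = 3.1480
One-sided α = 0.02 → critical value z_{0.02} = 2.054.
Power = Φ(δ − 2.054) = Φ(1.094) = 0.8631.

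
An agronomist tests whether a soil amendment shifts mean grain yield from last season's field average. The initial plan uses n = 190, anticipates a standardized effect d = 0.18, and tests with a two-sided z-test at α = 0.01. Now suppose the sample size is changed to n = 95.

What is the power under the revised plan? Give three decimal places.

Power ≈ 0.206

With n = 95: δ = d·√n = 0.18 × √95 = 1.7544. Critical value z_{0.005} = 2.576.
Revised power = Φ(δ − 2.576) + Φ(−δ − 2.576) = Φ(-0.821) + Φ(-4.330) = 0.2057 + 0.0000 = 0.2057.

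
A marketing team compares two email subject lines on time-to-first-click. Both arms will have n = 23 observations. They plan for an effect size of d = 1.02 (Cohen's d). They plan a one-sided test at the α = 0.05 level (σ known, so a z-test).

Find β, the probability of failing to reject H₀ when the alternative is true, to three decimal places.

Noncentrality parameter: δ = d·√(n/2) = 1.02 × √(23/2) = 3.4590
One-sided α = 0.05 → critical value z_{0.05} = 1.645.
Power = Φ(δ − 1.645) = Φ(1.814) = 0.9652.
Type II error: β = 1 − power = 1 − 0.9652 = 0.0348.

β ≈ 0.035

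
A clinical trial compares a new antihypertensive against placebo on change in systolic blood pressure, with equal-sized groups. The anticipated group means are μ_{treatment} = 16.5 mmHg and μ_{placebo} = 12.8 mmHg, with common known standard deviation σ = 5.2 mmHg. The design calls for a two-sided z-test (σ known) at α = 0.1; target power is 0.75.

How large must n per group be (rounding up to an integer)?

Standardized effect: d = |μ_{treatment} − μ_{placebo}| / σ = |16.5 − 12.8| / 5.2 = 0.7115
Set Φ(δ − 1.645) = 0.75; then δ − 1.645 = Φ⁻¹(0.75) = 0.674, giving δ = 2.319.
(For δ > 0 the lower-tail rejection region contributes negligibly to power, so the one-term inversion is standard.)
δ = d·√(n/2) ⇒ n = 2(δ/d)² = 2 × (2.319 / 0.7115)² = 21.25.
Rounding up, n = 22 per group.

n = 22 per group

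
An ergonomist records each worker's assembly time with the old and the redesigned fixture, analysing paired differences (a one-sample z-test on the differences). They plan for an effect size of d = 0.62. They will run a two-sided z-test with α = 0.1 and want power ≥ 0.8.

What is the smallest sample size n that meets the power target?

n = 17

Set Φ(δ − 1.645) = 0.8; then δ − 1.645 = Φ⁻¹(0.8) = 0.842, giving δ = 2.486.
(Ignoring the negligible lower-tail rejection probability gives the usual closed-form inversion.)
δ = d·√n ⇒ n = (δ/d)² = (2.486 / 0.62)² = 16.08.
Round up to the next whole unit.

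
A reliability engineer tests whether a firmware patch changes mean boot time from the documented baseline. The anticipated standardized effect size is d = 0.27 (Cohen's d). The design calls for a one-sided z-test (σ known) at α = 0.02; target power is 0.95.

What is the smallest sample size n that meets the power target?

n = 188

Set Φ(δ − 2.054) = 0.95; then δ − 2.054 = Φ⁻¹(0.95) = 1.645, giving δ = 3.699.
δ = d·√n ⇒ n = (δ/d)² = (3.699 / 0.27)² = 187.65.
Round up to the next whole unit.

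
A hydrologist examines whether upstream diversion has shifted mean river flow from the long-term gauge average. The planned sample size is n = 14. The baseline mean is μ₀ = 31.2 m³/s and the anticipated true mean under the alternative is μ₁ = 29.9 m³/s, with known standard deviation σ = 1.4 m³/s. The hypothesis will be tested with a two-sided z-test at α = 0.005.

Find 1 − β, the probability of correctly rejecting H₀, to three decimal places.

Standardized effect: d = |μ₁ − μ₀| / σ = |29.9 − 31.2| / 1.4 = 0.9286
Noncentrality parameter: δ = d·√n = 0.9286 × √14 = 3.4744
Critical value for a two-sided test at α = 0.005: z_{α/2} = 2.807.
Power = Φ(δ − 2.807) + Φ(−δ − 2.807) = Φ(0.667) + Φ(-6.281) = 0.7477 + 0.0000 = 0.7477.

Power ≈ 0.748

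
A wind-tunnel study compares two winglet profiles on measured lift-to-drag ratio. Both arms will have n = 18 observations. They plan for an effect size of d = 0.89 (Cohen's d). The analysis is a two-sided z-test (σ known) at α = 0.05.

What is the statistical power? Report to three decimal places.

Noncentrality parameter: δ = d·√(n/2) = 0.89 × √(18/2) = 2.6700
Two-sided α = 0.05 → critical value z_{0.025} = 1.960.
Power = Φ(δ − 1.960) + Φ(−δ − 1.960) = Φ(0.710) + Φ(-4.630) = 0.7612 + 0.0000 = 0.7612.

Power ≈ 0.761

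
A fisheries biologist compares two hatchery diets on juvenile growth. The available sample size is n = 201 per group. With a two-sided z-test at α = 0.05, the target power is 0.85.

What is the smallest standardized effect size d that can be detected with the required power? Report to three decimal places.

d ≈ 0.299

Required noncentrality: δ = z_{0.025} + z_{0.15} = 1.960 + 1.036 = 2.996.
(Lower-tail contribution to power is negligible for δ > 0.)
δ = d·√(n/2) ⇒ d = δ/√(n/2) = 2.996/√(201/2) = 0.2989.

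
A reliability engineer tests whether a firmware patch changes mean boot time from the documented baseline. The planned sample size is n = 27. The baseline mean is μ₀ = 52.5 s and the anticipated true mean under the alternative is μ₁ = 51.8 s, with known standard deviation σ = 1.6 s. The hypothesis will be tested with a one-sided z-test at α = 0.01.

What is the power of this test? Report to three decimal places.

Power ≈ 0.479

Standardized effect: d = |μ₁ − μ₀| / σ = |51.8 − 52.5| / 1.6 = 0.4375
Noncentrality parameter: δ = d·√n = 0.4375 × √27 = 2.2733
Critical value for a one-sided test at α = 0.01: z_α = 2.326.
Power = Φ(δ − 2.326) = Φ(-0.053) = 0.4789.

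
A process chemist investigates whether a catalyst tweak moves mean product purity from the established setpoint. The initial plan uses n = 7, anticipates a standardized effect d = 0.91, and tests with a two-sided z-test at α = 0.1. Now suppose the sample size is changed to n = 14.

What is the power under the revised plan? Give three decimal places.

With n = 14: δ = d·√n = 0.91 × √14 = 3.4049. Critical value z_{0.05} = 1.645.
Revised power = Φ(δ − 1.645) + Φ(−δ − 1.645) = Φ(1.760) + Φ(-5.050) = 0.9608 + 0.0000 = 0.9608.

Power ≈ 0.961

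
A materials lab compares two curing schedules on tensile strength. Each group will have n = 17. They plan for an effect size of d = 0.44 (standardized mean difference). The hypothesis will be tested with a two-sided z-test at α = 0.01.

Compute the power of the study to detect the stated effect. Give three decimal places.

Noncentrality parameter: δ = d·√(n/2) = 0.44 × √(17/2) = 1.2828
Critical value for a two-sided test at α = 0.01: z_{α/2} = 2.576.
Power = Φ(δ − 2.576) + Φ(−δ − 2.576) = Φ(-1.293) + Φ(-3.859) = 0.0980 + 0.0001 = 0.0981.

Power ≈ 0.098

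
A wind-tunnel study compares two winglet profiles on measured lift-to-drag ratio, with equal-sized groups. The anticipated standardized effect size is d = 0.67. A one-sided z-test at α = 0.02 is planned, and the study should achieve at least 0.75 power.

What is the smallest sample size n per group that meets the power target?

n = 34 per group

For power 0.75 need Φ(δ − z_{0.02}) = 0.75, so δ = z_{0.02} + z_{0.25} = 2.054 + 0.674 = 2.728.
δ = d·√(n/2) ⇒ n = 2(δ/d)² = 2 × (2.728 / 0.67)² = 33.16.
Round up to the next whole unit.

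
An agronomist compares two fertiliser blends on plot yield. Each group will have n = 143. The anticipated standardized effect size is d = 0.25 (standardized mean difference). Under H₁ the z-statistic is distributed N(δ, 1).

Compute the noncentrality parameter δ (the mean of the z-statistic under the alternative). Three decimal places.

δ ≈ 2.114

The noncentrality parameter scales effect size by the design's sample-size factor: δ = d·√(n/2) = 0.25 × √(143/2) = 2.1139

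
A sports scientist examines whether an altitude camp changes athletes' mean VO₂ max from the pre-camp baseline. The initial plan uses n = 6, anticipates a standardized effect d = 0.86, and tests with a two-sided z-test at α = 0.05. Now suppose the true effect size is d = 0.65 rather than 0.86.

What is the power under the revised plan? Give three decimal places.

Power ≈ 0.357

With d = 0.65: δ = d·√n = 0.65 × √6 = 1.5922. Critical value z_{0.025} = 1.960.
Revised power = Φ(δ − 1.960) + Φ(−δ − 1.960) = Φ(-0.368) + Φ(-3.552) = 0.3565 + 0.0002 = 0.3567.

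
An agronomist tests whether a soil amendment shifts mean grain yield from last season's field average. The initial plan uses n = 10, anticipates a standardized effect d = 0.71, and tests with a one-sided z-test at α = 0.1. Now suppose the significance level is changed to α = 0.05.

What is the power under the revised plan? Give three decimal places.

δ = d·√n = 0.71 × √10 = 2.2452 (unchanged). New critical value: z_{0.05} = 1.645.
Revised power = P(Z > 1.645 − δ) = Φ(0.600) = 0.7259.

Power ≈ 0.726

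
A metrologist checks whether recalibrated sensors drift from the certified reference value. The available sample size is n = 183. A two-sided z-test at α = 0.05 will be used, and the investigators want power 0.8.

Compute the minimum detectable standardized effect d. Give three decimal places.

d ≈ 0.207

Need Φ(δ − 1.960) = 0.8, so δ = 1.960 + 0.842 = 2.802.
(Lower-tail contribution to power is negligible for δ > 0.)
δ = d·√n ⇒ d = δ/√n = 2.802/√183 = 0.2071.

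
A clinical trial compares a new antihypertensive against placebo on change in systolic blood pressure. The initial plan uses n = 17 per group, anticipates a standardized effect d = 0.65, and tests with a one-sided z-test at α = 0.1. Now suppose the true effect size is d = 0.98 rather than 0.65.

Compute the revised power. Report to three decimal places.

With d = 0.98: δ = d·√(n/2) = 0.98 × √(17/2) = 2.8572. Critical value z_{0.1} = 1.282.
Revised power = Φ(δ − 1.282) = Φ(1.576) = 0.9424.

Power ≈ 0.942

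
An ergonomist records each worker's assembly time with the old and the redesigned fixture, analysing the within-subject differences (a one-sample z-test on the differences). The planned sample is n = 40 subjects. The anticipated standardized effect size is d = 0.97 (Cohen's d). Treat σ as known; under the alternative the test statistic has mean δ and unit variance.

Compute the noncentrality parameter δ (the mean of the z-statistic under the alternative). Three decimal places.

The noncentrality parameter scales effect size by the design's sample-size factor: δ = d·√n = 0.97 × √40 = 6.1348

δ ≈ 6.135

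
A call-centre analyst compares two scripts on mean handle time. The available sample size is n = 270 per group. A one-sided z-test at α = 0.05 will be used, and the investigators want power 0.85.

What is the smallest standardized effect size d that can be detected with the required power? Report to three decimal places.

Required noncentrality: δ = z_{0.05} + z_{0.15} = 1.645 + 1.036 = 2.681.
δ = d·√(n/2) ⇒ d = δ/√(n/2) = 2.681/√(270/2) = 0.2308.

d ≈ 0.231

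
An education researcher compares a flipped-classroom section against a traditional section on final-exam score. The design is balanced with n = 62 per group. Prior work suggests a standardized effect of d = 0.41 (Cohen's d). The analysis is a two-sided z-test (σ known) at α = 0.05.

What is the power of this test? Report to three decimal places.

Noncentrality parameter: δ = d·√(n/2) = 0.41 × √(62/2) = 2.2828
Critical value for a two-sided test at α = 0.05: z_{α/2} = 1.960.
Power = Φ(δ − 1.960) + Φ(−δ − 1.960) = Φ(0.323) + Φ(-4.243) = 0.6266 + 0.0000 = 0.6266.

Power ≈ 0.627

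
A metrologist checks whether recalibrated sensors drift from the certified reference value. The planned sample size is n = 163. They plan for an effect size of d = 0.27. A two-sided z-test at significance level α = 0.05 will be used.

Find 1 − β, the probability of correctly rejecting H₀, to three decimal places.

Noncentrality parameter: δ = d·√n = 0.27 × √163 = 3.4471
Two-sided α = 0.05 → critical value z_{0.025} = 1.960.
Power = Φ(δ − 1.960) + Φ(−δ − 1.960) = Φ(1.487) + Φ(-5.407) = 0.9315 + 0.0000 = 0.9315.

Power ≈ 0.932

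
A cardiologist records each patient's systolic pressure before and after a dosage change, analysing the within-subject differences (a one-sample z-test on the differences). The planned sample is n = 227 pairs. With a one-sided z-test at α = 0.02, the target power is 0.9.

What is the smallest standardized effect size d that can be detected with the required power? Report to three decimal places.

d ≈ 0.221

Need Φ(δ − 2.054) = 0.9, so δ = 2.054 + 1.282 = 3.335.
δ = d·√n ⇒ d = δ/√n = 3.335/√227 = 0.2214.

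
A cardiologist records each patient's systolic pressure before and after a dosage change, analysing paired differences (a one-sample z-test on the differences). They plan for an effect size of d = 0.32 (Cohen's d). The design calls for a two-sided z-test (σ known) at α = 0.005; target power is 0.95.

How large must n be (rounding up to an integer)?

n = 194

Set Φ(δ − 2.807) = 0.95; then δ − 2.807 = Φ⁻¹(0.95) = 1.645, giving δ = 4.452.
(The Φ(−δ − z_{α/2}) term is vanishingly small for δ > 0 and is dropped in the standard sample-size formula.)
δ = d·√n ⇒ n = (δ/d)² = (4.452 / 0.32)² = 193.55.
Round up to the next whole unit.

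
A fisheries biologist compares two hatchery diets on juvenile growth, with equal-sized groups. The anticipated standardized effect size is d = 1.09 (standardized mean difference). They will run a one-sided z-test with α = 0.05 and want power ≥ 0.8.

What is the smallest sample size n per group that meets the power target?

n = 11 per group

For power 0.8 need Φ(δ − z_{0.05}) = 0.8, so δ = z_{0.05} + z_{0.20} = 1.645 + 0.842 = 2.486.
δ = d·√(n/2) ⇒ n = 2(δ/d)² = 2 × (2.486 / 1.09)² = 10.41.
Round up to the next whole unit.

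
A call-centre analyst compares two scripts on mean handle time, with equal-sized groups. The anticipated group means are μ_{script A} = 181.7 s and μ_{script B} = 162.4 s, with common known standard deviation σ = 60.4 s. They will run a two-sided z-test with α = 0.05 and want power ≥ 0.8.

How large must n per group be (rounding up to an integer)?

n = 154 per group

Standardized effect: d = |μ_{script A} − μ_{script B}| / σ = |181.7 − 162.4| / 60.4 = 0.3195
For power 0.8 need Φ(δ − z_{0.025}) = 0.8, so δ = z_{0.025} + z_{0.20} = 1.960 + 0.842 = 2.802.
(Ignoring the negligible lower-tail rejection probability gives the usual closed-form inversion.)
δ = d·√(n/2) ⇒ n = 2(δ/d)² = 2 × (2.802 / 0.3195)² = 153.74.
Rounding up, n = 154 per group.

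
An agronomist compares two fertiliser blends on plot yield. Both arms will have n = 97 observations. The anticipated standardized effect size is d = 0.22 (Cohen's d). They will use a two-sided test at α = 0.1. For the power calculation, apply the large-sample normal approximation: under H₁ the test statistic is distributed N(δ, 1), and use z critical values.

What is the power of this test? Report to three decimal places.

Power ≈ 0.456

Noncentrality parameter: δ = d·√(n/2) = 0.22 × √(97/2) = 1.5321
Critical value for a two-sided test at α = 0.1: z_{α/2} = 1.645.
Power = Φ(δ − 1.645) + Φ(−δ − 1.645) = Φ(-0.113) + Φ(-3.177) = 0.4551 + 0.0007 = 0.4559.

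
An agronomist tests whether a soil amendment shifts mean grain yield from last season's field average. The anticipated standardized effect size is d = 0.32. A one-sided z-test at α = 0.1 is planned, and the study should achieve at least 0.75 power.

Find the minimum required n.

n = 38

For power 0.75 need Φ(δ − z_{0.1}) = 0.75, so δ = z_{0.1} + z_{0.25} = 1.282 + 0.674 = 1.956.
δ = d·√n ⇒ n = (δ/d)² = (1.956 / 0.32)² = 37.36.
Round up to the next whole unit.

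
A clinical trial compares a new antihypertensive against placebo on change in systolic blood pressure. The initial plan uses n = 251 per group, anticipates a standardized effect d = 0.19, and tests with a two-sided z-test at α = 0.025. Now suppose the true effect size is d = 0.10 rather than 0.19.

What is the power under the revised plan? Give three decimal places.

Power ≈ 0.132

With d = 0.10: δ = d·√(n/2) = 0.10 × √(251/2) = 1.1203. Critical value z_{0.0125} = 2.241.
Revised power = Φ(δ − 2.241) + Φ(−δ − 2.241) = Φ(-1.121) + Φ(-3.362) = 0.1311 + 0.0004 = 0.1315.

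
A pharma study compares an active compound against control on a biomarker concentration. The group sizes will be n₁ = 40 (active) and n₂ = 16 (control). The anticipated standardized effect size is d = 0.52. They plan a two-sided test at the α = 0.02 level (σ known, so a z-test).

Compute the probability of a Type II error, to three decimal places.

β ≈ 0.715

Noncentrality parameter: λ = d / √(1/n₁ + 1/n₂) = 0.52 / √(1/40 + 1/16) = 1.7579
Two-sided α = 0.02 → critical value z_{0.01} = 2.326.
Power = Φ(λ − 2.326) + Φ(−λ − 2.326) = Φ(-0.568) + Φ(-4.084) = 0.2849 + 0.0000 = 0.2849.
Type II error: β = 1 − power = 1 − 0.2849 = 0.7151.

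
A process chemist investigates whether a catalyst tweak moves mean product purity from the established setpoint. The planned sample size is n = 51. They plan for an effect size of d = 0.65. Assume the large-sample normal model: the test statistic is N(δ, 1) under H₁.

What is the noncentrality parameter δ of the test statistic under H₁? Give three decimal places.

δ = d·√n = 0.65 × √51 = 4.6419

δ ≈ 4.642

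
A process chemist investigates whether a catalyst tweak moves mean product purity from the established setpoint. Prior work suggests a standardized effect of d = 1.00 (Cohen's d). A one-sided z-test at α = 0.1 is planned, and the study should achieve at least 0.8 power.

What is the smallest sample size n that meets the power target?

For power 0.8 need Φ(δ − z_{0.1}) = 0.8, so δ = z_{0.1} + z_{0.20} = 1.282 + 0.842 = 2.123.
δ = d·√n ⇒ n = (δ/d)² = (2.123 / 1.00)² = 4.51.
Rounding up, n = 5.

n = 5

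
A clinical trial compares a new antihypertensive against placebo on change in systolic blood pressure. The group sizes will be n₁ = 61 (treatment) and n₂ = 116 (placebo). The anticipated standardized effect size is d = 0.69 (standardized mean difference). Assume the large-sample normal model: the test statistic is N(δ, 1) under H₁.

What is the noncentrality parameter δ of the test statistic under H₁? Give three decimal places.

δ = d / √(1/n₁ + 1/n₂) = 0.69 / √(1/61 + 1/116) = 4.3627

δ ≈ 4.363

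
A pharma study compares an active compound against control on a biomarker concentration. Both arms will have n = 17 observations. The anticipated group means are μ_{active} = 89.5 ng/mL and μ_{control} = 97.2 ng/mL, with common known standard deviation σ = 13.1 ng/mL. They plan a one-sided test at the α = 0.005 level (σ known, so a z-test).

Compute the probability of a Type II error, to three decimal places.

β ≈ 0.806

Standardized effect: d = |μ_{active} − μ_{control}| / σ = |89.5 − 97.2| / 13.1 = 0.5878
Noncentrality parameter: δ = d·√(n/2) = 0.5878 × √(17/2) = 1.7137
One-sided α = 0.005 → critical value z_{0.005} = 2.576.
Power = Φ(δ − 2.576) = Φ(-0.862) = 0.1943.
Type II error: β = 1 − power = 1 − 0.1943 = 0.8057.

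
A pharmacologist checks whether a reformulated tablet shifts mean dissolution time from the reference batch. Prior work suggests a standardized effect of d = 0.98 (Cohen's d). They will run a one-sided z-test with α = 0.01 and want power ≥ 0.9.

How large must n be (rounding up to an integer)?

n = 14

Set Φ(δ − 2.326) = 0.9; then δ − 2.326 = Φ⁻¹(0.9) = 1.282, giving δ = 3.608.
δ = d·√n ⇒ n = (δ/d)² = (3.608 / 0.98)² = 13.55.
Rounding up, n = 14.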